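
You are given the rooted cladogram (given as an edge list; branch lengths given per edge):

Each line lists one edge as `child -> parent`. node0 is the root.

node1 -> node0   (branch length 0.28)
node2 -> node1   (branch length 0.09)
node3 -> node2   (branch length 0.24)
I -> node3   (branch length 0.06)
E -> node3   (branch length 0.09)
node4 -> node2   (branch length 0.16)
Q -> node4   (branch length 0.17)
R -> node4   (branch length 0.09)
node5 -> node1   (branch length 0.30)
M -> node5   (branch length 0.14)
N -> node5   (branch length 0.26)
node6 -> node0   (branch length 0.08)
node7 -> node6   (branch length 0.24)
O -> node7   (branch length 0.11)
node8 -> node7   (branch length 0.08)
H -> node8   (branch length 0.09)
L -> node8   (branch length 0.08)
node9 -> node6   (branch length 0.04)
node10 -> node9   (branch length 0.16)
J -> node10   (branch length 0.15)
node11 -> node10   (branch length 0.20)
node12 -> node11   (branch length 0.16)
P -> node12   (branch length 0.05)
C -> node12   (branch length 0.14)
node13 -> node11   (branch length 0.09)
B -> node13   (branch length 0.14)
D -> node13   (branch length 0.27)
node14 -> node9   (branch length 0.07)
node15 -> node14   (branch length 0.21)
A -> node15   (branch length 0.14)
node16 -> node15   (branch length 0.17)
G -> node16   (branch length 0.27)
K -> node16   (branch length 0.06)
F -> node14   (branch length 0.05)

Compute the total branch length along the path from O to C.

The path runs O → … → MRCA → … → C; the MRCA is the node subtending ((O,(H,L)),((J,((P,C),(B,D))),((A,(G,K)),F))).
Branch lengths along that path: 0.11 + 0.24 + 0.04 + 0.16 + 0.20 + 0.16 + 0.14 = 1.05.

1.05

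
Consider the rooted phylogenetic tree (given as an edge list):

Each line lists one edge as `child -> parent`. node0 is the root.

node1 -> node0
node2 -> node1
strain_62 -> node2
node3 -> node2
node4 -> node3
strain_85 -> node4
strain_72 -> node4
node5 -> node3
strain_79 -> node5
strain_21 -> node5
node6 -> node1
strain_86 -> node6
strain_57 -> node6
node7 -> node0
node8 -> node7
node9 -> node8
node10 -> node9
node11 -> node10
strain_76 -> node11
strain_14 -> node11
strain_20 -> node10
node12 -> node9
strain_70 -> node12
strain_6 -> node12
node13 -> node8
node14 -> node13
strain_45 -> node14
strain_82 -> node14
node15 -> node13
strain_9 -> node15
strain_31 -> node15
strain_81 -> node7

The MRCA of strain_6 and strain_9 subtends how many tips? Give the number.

9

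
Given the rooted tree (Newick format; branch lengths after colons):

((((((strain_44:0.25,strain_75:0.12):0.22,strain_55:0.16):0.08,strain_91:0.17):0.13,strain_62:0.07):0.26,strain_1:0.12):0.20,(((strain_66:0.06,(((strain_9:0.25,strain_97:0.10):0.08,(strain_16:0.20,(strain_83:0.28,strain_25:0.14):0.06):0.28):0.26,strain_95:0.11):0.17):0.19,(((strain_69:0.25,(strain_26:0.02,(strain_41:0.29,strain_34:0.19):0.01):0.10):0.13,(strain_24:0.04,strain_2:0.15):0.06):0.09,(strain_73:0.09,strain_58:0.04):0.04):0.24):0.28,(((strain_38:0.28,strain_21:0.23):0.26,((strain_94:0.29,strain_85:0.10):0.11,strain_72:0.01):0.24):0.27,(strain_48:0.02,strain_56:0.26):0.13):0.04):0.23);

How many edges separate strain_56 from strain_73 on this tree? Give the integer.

The MRCA of strain_56 and strain_73 is the node subtending (((strain_66,(((strain_9,strain_97),(strain_16,(strain_83,strain_25))),strain_95)),(((strain_69,(strain_26,(strain_41,strain_34))),(strain_24,strain_2)),(strain_73,strain_58))),(((strain_38,strain_21),((strain_94,strain_85),strain_72)),(strain_48,strain_56))).
From strain_56 up to that node: 3 branches. From strain_73 up to the same node: 4 branches. Total: 3 + 4 = 7.

7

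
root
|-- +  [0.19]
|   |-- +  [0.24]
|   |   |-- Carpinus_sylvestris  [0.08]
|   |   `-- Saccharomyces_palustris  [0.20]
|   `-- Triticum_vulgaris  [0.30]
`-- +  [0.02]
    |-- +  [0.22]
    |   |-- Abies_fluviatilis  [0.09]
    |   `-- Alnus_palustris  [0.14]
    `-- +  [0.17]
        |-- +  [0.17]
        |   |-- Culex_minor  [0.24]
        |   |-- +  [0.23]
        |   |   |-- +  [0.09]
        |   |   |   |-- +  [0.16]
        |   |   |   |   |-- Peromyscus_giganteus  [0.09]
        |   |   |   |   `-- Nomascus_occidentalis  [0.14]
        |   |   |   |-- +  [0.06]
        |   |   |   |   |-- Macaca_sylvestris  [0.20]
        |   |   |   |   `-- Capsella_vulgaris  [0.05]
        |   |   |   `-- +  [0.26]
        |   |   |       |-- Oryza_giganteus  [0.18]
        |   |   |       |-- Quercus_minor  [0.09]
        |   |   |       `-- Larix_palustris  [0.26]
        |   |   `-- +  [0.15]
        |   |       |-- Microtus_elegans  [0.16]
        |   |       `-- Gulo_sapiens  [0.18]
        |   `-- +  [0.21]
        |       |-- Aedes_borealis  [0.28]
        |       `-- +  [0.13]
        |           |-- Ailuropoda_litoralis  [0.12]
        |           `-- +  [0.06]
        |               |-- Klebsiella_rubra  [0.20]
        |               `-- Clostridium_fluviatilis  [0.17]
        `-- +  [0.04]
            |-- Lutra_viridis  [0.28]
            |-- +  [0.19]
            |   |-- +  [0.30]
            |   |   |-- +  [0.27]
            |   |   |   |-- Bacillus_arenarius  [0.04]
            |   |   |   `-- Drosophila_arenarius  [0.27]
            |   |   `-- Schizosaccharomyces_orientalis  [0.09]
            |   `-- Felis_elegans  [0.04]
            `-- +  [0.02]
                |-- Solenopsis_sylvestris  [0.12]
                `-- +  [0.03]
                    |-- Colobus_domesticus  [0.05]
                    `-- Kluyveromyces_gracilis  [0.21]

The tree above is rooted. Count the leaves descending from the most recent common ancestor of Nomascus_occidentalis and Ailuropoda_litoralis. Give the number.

The MRCA of Nomascus_occidentalis and Ailuropoda_litoralis is the node subtending (Culex_minor,(((Peromyscus_giganteus,Nomascus_occidentalis),(Macaca_sylvestris,Capsella_vulgaris),(Oryza_giganteus,Quercus_minor,Larix_palustris)),(Microtus_elegans,Gulo_sapiens)),(Aedes_borealis,(Ailuropoda_litoralis,(Klebsiella_rubra,Clostridium_fluviatilis)))).
That clade contains 14 terminal taxa: Aedes_borealis, Ailuropoda_litoralis, Capsella_vulgaris, Clostridium_fluviatilis, Culex_minor, Gulo_sapiens, Klebsiella_rubra, Larix_palustris, Macaca_sylvestris, Microtus_elegans, Nomascus_occidentalis, Oryza_giganteus, Peromyscus_giganteus, Quercus_minor.

14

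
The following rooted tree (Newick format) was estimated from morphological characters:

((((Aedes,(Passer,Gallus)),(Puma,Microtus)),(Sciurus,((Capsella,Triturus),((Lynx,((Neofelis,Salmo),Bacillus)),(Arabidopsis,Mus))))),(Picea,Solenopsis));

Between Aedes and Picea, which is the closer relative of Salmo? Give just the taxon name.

Aedes

The MRCA of Salmo and Aedes subtends (((Aedes,(Passer,Gallus)),(Puma,Microtus)),(Sciurus,((Capsella,Triturus),((Lynx,((Neofelis,Salmo),Bacillus)),(Arabidopsis,Mus))))) (14 taxa).
The MRCA of Salmo and Picea is the root, subtending the entire tree (16 taxa).
The first is nested inside the second, so Salmo shares a more recent common ancestor with Aedes.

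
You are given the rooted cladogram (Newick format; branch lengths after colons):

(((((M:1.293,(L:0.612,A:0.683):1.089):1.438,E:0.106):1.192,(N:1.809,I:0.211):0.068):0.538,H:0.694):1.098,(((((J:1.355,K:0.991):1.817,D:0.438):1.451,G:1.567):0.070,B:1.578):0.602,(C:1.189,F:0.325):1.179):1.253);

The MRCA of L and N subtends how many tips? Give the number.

6

The MRCA of L and N is the node subtending (((M,(L,A)),E),(N,I)).
That clade contains 6 terminal taxa: A, E, I, L, M, N.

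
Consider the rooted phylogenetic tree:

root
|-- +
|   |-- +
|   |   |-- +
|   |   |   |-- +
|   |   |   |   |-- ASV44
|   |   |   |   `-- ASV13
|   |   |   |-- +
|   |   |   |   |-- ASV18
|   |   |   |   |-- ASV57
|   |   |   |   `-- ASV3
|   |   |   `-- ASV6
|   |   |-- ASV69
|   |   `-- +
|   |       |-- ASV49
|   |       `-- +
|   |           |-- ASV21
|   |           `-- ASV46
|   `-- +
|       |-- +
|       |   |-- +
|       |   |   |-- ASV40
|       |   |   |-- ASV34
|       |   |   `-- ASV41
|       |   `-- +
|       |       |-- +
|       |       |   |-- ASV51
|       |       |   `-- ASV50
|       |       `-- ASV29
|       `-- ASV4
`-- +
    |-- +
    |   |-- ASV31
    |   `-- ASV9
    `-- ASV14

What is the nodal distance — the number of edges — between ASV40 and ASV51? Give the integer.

The MRCA of ASV40 and ASV51 is the node subtending ((ASV40,ASV34,ASV41),((ASV51,ASV50),ASV29)).
From ASV40 up to that node: 2 branches. From ASV51 up to the same node: 3 branches. Total: 2 + 3 = 5.

5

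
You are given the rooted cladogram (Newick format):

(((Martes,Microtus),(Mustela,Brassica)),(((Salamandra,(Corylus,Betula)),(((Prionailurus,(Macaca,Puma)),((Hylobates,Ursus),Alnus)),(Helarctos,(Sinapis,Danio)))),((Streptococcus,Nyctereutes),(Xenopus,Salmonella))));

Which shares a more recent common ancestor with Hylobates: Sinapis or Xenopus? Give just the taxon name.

Sinapis

The MRCA of Hylobates and Sinapis subtends (((Prionailurus,(Macaca,Puma)),((Hylobates,Ursus),Alnus)),(Helarctos,(Sinapis,Danio))) (9 taxa).
The MRCA of Hylobates and Xenopus subtends (((Salamandra,(Corylus,Betula)),(((Prionailurus,(Macaca,Puma)),((Hylobates,Ursus),Alnus)),(Helarctos,(Sinapis,Danio)))),((Streptococcus,Nyctereutes),(Xenopus,Salmonella))) (16 taxa).
The first is nested inside the second, so Hylobates shares a more recent common ancestor with Sinapis.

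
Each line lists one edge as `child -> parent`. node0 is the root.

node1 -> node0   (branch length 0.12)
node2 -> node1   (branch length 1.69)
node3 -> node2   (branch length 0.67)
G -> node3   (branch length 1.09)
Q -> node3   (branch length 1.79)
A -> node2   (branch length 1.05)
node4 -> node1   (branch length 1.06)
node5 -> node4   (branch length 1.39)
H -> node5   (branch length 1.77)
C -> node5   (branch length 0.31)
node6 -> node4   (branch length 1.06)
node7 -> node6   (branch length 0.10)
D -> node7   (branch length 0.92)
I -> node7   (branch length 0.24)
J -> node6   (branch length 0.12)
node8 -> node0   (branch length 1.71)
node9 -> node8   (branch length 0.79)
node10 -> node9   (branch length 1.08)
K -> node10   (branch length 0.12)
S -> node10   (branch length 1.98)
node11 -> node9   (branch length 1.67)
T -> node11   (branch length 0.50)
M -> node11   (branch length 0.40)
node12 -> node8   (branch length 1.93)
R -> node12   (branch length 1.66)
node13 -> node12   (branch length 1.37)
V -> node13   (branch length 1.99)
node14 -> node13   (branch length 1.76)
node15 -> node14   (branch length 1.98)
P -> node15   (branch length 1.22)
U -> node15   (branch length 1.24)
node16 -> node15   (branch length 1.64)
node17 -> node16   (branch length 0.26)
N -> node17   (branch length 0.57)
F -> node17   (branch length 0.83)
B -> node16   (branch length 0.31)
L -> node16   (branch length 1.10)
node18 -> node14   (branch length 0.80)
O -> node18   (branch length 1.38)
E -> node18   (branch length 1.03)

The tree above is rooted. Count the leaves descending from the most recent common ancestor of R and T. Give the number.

14

The MRCA of R and T is the node subtending (((K,S),(T,M)),(R,(V,((P,U,((N,F),B,L)),(O,E))))).
That clade contains 14 terminal taxa: B, E, F, K, L, M, N, O, P, R, S, T, U, V.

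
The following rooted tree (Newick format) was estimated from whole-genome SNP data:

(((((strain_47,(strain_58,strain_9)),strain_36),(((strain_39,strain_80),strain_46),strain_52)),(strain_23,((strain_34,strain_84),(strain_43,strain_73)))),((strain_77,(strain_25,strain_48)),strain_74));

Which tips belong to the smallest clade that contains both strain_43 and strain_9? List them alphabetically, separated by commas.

strain_23, strain_34, strain_36, strain_39, strain_43, strain_46, strain_47, strain_52, strain_58, strain_73, strain_80, strain_84, strain_9

Tracing strain_43: it sits inside (strain_43,strain_73).
Tracing strain_9: it sits inside (strain_58,strain_9).
The smallest clade enclosing both is ((((strain_47,(strain_58,strain_9)),strain_36),(((strain_39,strain_80),strain_46),strain_52)),(strain_23,((strain_34,strain_84),(strain_43,strain_73)))); the answer is its 13 terminal taxa in alphabetical order.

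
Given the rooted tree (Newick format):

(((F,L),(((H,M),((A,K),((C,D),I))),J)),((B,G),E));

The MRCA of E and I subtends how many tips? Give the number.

13

The MRCA of E and I is the root, so the clade is the entire tree.
That clade contains 13 terminal taxa: A, B, C, D, E, F, G, H, I, J, K, L, M.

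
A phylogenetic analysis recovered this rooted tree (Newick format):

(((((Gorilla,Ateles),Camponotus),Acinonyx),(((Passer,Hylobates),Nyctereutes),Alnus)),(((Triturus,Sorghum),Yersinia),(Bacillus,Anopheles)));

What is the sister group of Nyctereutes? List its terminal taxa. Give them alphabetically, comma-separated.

Nyctereutes attaches to the tree at the node subtending ((Passer,Hylobates),Nyctereutes).
The other lineage descending from that same node — the sister group — is (Passer,Hylobates); its 2 tips in alphabetical order are the answer.

Hylobates, Passer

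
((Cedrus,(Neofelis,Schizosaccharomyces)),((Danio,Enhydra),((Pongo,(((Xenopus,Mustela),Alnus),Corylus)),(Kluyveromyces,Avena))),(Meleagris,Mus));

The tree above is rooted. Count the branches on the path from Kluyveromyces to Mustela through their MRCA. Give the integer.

The MRCA of Kluyveromyces and Mustela is the node subtending ((Pongo,(((Xenopus,Mustela),Alnus),Corylus)),(Kluyveromyces,Avena)).
From Kluyveromyces up to that node: 2 branches. From Mustela up to the same node: 5 branches. Total: 2 + 5 = 7.

7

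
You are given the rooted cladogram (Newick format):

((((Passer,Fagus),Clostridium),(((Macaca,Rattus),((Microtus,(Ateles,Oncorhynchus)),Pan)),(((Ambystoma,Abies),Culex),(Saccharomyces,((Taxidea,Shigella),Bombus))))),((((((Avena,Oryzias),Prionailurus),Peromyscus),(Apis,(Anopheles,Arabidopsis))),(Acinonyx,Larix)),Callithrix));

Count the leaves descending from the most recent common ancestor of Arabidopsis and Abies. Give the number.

26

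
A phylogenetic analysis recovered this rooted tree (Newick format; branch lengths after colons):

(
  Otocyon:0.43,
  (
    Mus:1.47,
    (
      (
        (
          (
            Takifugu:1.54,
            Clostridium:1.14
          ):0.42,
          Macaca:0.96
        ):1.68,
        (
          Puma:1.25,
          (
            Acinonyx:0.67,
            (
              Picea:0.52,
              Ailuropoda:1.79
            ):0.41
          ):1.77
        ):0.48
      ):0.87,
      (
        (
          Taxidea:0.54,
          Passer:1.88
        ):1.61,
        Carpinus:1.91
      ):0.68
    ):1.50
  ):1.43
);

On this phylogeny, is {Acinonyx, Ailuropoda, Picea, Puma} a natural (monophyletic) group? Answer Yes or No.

Yes

The most recent common ancestor of these taxa subtends (Puma,(Acinonyx,(Picea,Ailuropoda))).
That clade has exactly 4 tips — every listed taxon and nothing else — so the group is monophyletic.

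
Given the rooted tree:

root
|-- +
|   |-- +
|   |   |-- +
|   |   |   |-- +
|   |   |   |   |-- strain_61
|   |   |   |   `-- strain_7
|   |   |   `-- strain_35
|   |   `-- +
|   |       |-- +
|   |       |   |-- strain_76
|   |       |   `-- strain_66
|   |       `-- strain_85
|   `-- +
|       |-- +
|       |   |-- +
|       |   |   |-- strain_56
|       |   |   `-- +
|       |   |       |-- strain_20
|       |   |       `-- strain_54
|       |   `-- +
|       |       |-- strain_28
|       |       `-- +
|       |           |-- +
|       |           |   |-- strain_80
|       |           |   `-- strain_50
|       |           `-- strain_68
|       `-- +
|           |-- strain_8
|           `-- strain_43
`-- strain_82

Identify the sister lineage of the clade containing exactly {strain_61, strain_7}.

The clade containing exactly {strain_61, strain_7} attaches to the tree at the node subtending ((strain_61,strain_7),strain_35).
The other lineage descending from that same node — the sister group — is the single tip strain_35.

strain_35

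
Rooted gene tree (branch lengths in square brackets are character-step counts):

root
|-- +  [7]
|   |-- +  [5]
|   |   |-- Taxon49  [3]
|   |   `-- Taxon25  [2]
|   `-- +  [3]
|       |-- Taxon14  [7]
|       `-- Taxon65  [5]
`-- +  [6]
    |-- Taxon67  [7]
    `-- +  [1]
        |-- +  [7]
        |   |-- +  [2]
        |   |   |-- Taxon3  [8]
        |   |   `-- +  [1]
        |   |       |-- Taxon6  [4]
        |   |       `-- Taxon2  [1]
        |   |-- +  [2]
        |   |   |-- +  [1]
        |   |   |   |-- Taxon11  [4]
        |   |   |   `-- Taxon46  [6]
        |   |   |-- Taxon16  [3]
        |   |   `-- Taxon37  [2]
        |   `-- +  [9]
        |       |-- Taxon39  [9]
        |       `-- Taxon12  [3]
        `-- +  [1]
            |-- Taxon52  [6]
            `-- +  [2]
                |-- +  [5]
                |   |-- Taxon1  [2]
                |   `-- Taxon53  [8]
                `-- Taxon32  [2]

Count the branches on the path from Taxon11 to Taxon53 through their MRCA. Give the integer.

8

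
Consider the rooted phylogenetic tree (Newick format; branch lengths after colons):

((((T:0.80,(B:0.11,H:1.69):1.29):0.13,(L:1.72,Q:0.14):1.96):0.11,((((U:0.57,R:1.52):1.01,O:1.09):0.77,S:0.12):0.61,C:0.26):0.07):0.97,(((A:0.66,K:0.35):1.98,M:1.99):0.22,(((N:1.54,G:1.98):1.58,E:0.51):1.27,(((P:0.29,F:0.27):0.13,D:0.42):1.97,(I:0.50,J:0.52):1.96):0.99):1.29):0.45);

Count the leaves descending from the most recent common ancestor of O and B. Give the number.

10

The MRCA of O and B is the node subtending (((T,(B,H)),(L,Q)),((((U,R),O),S),C)).
That clade contains 10 terminal taxa: B, C, H, L, O, Q, R, S, T, U.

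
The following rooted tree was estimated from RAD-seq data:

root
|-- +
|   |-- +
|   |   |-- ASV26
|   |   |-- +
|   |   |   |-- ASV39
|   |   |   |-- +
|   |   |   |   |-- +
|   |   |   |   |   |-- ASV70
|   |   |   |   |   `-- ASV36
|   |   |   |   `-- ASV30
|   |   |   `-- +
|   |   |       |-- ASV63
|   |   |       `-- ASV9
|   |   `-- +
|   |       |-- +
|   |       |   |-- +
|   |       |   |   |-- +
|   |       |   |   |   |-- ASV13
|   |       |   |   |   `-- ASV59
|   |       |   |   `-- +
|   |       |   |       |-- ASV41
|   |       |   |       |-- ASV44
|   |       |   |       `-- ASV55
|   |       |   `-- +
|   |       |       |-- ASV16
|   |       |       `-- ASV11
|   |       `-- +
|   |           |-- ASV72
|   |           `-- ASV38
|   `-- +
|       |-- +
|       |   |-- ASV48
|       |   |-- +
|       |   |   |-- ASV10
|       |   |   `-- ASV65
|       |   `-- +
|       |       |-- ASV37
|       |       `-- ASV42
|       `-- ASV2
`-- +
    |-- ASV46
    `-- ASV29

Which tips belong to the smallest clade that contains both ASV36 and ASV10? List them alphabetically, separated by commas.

Tracing ASV36: it sits inside (ASV70,ASV36).
Tracing ASV10: it sits inside (ASV10,ASV65).
The smallest clade enclosing both is ((ASV26,(ASV39,((ASV70,ASV36),ASV30),(ASV63,ASV9)),((((ASV13,ASV59),(ASV41,ASV44,ASV55)),(ASV16,ASV11)),(ASV72,ASV38))),((ASV48,(ASV10,ASV65),(ASV37,ASV42)),ASV2)); the answer is its 22 terminal taxa in alphabetical order.

ASV10, ASV11, ASV13, ASV16, ASV2, ASV26, ASV30, ASV36, ASV37, ASV38, ASV39, ASV41, ASV42, ASV44, ASV48, ASV55, ASV59, ASV63, ASV65, ASV70, ASV72, ASV9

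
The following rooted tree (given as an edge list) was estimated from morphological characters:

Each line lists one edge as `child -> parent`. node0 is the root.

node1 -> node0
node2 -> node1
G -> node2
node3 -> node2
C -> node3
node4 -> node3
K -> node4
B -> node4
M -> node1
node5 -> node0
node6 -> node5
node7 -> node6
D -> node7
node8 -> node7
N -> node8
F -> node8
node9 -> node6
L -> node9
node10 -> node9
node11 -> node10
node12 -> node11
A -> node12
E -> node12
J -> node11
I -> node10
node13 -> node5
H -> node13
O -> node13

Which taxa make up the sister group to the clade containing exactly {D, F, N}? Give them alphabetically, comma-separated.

A, E, I, J, L

The clade containing exactly {D, F, N} attaches to the tree at the node subtending ((D,(N,F)),(L,(((A,E),J),I))).
The other lineage descending from that same node — the sister group — is (L,(((A,E),J),I)); its 5 tips in alphabetical order are the answer.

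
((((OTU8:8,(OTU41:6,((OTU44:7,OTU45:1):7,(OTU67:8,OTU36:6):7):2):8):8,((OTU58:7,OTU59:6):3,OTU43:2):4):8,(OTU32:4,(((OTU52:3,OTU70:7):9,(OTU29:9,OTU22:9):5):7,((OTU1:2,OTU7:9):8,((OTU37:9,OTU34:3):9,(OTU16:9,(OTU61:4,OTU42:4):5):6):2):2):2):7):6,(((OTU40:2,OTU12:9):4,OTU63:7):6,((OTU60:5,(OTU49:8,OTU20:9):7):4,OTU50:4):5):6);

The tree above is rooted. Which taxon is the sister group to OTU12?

OTU12 attaches to the tree at the node subtending (OTU40,OTU12).
The other lineage descending from that same node — the sister group — is the single tip OTU40.

OTU40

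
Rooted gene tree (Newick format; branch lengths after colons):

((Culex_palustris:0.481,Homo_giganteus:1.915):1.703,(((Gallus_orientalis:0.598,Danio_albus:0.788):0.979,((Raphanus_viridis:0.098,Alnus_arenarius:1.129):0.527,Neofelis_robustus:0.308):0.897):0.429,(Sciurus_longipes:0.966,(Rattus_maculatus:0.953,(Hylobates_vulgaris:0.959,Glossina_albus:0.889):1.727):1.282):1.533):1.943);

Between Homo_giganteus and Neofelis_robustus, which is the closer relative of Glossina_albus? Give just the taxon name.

The MRCA of Glossina_albus and Neofelis_robustus subtends (((Gallus_orientalis,Danio_albus),((Raphanus_viridis,Alnus_arenarius),Neofelis_robustus)),(Sciurus_longipes,(Rattus_maculatus,(Hylobates_vulgaris,Glossina_albus)))) (9 taxa).
The MRCA of Glossina_albus and Homo_giganteus is the root, subtending the entire tree (11 taxa).
The first is nested inside the second, so Glossina_albus shares a more recent common ancestor with Neofelis_robustus.

Neofelis_robustus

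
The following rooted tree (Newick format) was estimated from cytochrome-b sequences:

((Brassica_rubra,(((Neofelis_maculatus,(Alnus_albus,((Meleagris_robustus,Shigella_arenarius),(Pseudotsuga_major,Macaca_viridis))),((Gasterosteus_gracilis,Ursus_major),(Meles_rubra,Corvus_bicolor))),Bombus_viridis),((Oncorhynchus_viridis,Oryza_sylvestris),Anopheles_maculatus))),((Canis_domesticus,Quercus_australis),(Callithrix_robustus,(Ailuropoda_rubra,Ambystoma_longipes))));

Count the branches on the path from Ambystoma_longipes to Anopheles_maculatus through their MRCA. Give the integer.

8

The MRCA of Ambystoma_longipes and Anopheles_maculatus is the root of the tree.
From Ambystoma_longipes up to that node: 4 branches. From Anopheles_maculatus up to the same node: 4 branches. Total: 4 + 4 = 8.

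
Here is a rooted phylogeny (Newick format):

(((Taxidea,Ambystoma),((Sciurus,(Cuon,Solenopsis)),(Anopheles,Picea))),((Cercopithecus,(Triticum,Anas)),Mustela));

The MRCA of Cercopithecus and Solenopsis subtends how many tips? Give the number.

11

The MRCA of Cercopithecus and Solenopsis is the root, so the clade is the entire tree.
That clade contains 11 terminal taxa: Ambystoma, Anas, Anopheles, Cercopithecus, Cuon, Mustela, Picea, Sciurus, Solenopsis, Taxidea, Triticum.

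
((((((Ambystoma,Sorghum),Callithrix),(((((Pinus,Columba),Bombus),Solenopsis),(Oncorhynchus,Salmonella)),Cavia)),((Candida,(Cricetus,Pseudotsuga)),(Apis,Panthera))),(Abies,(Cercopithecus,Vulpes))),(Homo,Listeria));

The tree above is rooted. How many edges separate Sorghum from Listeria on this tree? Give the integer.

8

The MRCA of Sorghum and Listeria is the root of the tree.
From Sorghum up to that node: 6 branches. From Listeria up to the same node: 2 branches. Total: 6 + 2 = 8.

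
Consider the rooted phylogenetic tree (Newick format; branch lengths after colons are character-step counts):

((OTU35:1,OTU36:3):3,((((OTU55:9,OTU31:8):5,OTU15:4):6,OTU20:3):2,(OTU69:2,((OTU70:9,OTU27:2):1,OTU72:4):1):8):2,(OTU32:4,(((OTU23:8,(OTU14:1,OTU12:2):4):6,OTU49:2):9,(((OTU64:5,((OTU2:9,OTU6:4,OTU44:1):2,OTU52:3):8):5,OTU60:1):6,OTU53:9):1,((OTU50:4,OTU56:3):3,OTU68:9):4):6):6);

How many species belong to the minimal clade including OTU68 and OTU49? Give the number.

14

The MRCA of OTU68 and OTU49 is the node subtending (((OTU23,(OTU14,OTU12)),OTU49),(((OTU64,((OTU2,OTU6,OTU44),OTU52)),OTU60),OTU53),((OTU50,OTU56),OTU68)).
That clade contains 14 terminal taxa: OTU12, OTU14, OTU2, OTU23, OTU44, OTU49, OTU50, OTU52, OTU53, OTU56, OTU6, OTU60, OTU64, OTU68.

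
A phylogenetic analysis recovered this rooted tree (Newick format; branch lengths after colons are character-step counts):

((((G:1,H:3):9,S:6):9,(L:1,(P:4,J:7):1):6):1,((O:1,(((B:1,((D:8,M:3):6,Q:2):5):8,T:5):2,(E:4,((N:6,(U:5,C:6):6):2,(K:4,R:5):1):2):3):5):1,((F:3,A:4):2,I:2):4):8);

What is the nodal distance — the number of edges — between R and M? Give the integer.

The MRCA of R and M is the node subtending (((B,((D,M),Q)),T),(E,((N,(U,C)),(K,R)))).
From R up to that node: 4 branches. From M up to the same node: 5 branches. Total: 4 + 5 = 9.

9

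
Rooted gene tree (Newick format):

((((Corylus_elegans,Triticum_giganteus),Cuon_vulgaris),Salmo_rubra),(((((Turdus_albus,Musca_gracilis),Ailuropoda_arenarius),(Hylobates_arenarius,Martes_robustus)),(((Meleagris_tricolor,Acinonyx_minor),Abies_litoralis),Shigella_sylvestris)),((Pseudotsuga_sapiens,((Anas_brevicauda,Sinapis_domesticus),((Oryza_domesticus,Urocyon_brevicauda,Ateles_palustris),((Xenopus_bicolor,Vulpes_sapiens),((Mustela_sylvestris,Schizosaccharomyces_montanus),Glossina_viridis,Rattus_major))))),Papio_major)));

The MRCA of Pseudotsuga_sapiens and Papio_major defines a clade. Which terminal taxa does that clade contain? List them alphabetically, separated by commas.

Anas_brevicauda, Ateles_palustris, Glossina_viridis, Mustela_sylvestris, Oryza_domesticus, Papio_major, Pseudotsuga_sapiens, Rattus_major, Schizosaccharomyces_montanus, Sinapis_domesticus, Urocyon_brevicauda, Vulpes_sapiens, Xenopus_bicolor

Tracing Pseudotsuga_sapiens: it sits inside (Pseudotsuga_sapiens,((Anas_brevicauda,Sinapis_domesticus),((Oryza_domesticus,Urocyon_brevicauda,Ateles_palustris),((Xenopus_bicolor,Vulpes_sapiens),((Mustela_sylvestris,Schizosaccharomyces_montanus),Glossina_viridis,Rattus_major))))).
Tracing Papio_major: it sits inside ((Pseudotsuga_sapiens,((Anas_brevicauda,Sinapis_domesticus),((Oryza_domesticus,Urocyon_brevicauda,Ateles_palustris),((Xenopus_bicolor,Vulpes_sapiens),((Mustela_sylvestris,Schizosaccharomyces_montanus),Glossina_viridis,Rattus_major))))),Papio_major).
The smallest clade enclosing both is ((Pseudotsuga_sapiens,((Anas_brevicauda,Sinapis_domesticus),((Oryza_domesticus,Urocyon_brevicauda,Ateles_palustris),((Xenopus_bicolor,Vulpes_sapiens),((Mustela_sylvestris,Schizosaccharomyces_montanus),Glossina_viridis,Rattus_major))))),Papio_major); the answer is its 13 terminal taxa in alphabetical order.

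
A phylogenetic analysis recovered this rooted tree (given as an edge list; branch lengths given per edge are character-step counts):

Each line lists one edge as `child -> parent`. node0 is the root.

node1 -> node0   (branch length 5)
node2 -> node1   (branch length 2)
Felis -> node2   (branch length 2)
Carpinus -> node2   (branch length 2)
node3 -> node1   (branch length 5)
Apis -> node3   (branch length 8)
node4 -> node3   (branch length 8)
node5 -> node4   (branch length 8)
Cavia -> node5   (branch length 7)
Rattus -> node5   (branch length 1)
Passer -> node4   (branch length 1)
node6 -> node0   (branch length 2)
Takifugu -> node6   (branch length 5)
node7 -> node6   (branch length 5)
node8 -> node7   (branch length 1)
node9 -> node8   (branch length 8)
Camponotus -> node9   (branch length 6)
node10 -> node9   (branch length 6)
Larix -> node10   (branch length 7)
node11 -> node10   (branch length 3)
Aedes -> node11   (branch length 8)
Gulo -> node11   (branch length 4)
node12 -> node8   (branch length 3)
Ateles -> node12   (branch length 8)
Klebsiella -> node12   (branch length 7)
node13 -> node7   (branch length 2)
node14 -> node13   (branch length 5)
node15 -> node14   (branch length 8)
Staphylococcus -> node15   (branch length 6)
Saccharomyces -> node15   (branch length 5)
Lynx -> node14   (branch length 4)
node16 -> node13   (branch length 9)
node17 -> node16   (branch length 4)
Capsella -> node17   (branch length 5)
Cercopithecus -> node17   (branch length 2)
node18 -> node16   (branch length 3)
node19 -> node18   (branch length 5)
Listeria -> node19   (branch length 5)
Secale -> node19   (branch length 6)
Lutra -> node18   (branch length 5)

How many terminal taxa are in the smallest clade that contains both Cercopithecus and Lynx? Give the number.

8

The MRCA of Cercopithecus and Lynx is the node subtending (((Staphylococcus,Saccharomyces),Lynx),((Capsella,Cercopithecus),((Listeria,Secale),Lutra))).
That clade contains 8 terminal taxa: Capsella, Cercopithecus, Listeria, Lutra, Lynx, Saccharomyces, Secale, Staphylococcus.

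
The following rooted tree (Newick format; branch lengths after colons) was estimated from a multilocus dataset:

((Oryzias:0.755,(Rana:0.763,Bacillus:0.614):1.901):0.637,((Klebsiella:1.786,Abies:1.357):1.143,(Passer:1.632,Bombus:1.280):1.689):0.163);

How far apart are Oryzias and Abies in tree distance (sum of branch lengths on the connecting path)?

The path runs Oryzias → … → MRCA → … → Abies; the MRCA is the root of the tree.
Branch lengths along that path: 0.755 + 0.637 + 0.163 + 1.143 + 1.357 = 4.055.

4.055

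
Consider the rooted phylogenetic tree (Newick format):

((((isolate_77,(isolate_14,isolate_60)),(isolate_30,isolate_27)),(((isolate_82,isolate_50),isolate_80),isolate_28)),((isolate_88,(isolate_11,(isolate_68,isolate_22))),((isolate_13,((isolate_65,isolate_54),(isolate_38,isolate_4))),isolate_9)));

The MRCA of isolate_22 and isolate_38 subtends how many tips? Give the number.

The MRCA of isolate_22 and isolate_38 is the node subtending ((isolate_88,(isolate_11,(isolate_68,isolate_22))),((isolate_13,((isolate_65,isolate_54),(isolate_38,isolate_4))),isolate_9)).
That clade contains 10 terminal taxa: isolate_11, isolate_13, isolate_22, isolate_38, isolate_4, isolate_54, isolate_65, isolate_68, isolate_88, isolate_9.

10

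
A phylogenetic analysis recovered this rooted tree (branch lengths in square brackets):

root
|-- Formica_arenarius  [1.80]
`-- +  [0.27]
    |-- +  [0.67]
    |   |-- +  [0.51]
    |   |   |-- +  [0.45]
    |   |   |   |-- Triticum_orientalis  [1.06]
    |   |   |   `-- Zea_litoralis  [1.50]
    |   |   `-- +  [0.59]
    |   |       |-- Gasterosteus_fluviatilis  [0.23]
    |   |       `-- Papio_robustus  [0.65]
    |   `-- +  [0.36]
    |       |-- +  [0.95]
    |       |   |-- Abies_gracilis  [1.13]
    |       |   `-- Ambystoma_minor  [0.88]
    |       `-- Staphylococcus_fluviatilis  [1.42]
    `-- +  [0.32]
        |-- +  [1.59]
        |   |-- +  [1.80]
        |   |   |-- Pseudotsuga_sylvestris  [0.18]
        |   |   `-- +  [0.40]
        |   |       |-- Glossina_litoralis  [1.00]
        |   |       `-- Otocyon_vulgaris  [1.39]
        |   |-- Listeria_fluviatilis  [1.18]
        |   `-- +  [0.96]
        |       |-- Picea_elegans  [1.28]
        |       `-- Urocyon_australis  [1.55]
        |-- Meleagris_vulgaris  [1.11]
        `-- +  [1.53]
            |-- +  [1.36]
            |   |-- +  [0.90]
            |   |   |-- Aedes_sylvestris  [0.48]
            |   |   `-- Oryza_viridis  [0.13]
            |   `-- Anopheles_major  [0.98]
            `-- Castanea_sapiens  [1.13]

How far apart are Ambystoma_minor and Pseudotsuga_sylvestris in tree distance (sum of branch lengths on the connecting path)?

6.75

The path runs Ambystoma_minor → … → MRCA → … → Pseudotsuga_sylvestris; the MRCA is the node subtending ((((Triticum_orientalis,Zea_litoralis),(Gasterosteus_fluviatilis,Papio_robustus)),((Abies_gracilis,Ambystoma_minor),Staphylococcus_fluviatilis)),(((Pseudotsuga_sylvestris,(Glossina_litoralis,Otocyon_vulgaris)),Listeria_fluviatilis,(Picea_elegans,Urocyon_australis)),Meleagris_vulgaris,(((Aedes_sylvestris,Oryza_viridis),Anopheles_major),Castanea_sapiens))).
Branch lengths along that path: 0.88 + 0.95 + 0.36 + 0.67 + 0.32 + 1.59 + 1.80 + 0.18 = 6.75.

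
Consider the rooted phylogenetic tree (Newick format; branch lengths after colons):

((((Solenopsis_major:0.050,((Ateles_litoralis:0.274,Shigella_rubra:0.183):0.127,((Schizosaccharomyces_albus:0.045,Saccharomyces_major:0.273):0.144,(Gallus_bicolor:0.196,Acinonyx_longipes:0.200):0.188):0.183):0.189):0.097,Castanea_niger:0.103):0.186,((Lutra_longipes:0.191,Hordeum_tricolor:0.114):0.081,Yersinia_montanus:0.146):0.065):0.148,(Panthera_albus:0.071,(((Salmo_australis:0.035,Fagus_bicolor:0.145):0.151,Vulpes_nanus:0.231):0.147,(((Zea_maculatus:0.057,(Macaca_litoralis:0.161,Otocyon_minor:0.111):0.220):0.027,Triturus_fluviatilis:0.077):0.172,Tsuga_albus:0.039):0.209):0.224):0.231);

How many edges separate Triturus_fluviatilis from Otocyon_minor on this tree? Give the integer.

4

The MRCA of Triturus_fluviatilis and Otocyon_minor is the node subtending ((Zea_maculatus,(Macaca_litoralis,Otocyon_minor)),Triturus_fluviatilis).
From Triturus_fluviatilis up to that node: 1 branch. From Otocyon_minor up to the same node: 3 branches. Total: 1 + 3 = 4.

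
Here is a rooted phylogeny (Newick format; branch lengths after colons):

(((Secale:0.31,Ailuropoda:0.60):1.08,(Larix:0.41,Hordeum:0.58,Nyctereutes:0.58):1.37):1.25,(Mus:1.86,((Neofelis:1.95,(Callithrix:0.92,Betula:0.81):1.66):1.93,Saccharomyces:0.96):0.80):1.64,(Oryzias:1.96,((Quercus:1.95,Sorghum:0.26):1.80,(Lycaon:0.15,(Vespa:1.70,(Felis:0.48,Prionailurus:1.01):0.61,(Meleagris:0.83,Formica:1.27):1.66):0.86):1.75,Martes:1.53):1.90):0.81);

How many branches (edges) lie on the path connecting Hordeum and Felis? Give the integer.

9

The MRCA of Hordeum and Felis is the root of the tree.
From Hordeum up to that node: 3 branches. From Felis up to the same node: 6 branches. Total: 3 + 6 = 9.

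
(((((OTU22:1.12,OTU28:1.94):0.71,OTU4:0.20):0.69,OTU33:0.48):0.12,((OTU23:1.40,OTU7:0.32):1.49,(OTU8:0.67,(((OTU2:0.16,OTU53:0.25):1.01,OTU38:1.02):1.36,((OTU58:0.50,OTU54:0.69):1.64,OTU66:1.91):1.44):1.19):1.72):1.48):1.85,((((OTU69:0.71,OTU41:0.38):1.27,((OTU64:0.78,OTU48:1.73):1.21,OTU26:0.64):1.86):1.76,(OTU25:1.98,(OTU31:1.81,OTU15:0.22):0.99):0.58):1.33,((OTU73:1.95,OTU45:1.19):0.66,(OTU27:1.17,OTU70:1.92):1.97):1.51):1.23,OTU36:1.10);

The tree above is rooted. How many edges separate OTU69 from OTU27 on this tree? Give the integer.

The MRCA of OTU69 and OTU27 is the node subtending ((((OTU69,OTU41),((OTU64,OTU48),OTU26)),(OTU25,(OTU31,OTU15))),((OTU73,OTU45),(OTU27,OTU70))).
From OTU69 up to that node: 4 branches. From OTU27 up to the same node: 3 branches. Total: 4 + 3 = 7.

7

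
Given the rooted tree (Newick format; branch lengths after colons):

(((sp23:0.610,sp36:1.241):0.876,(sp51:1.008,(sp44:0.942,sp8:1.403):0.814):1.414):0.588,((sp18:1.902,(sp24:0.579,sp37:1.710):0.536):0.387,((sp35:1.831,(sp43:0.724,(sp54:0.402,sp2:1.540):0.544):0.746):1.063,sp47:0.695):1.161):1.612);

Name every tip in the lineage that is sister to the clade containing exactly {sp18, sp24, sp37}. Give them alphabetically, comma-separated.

The clade containing exactly {sp18, sp24, sp37} attaches to the tree at the node subtending ((sp18,(sp24,sp37)),((sp35,(sp43,(sp54,sp2))),sp47)).
The other lineage descending from that same node — the sister group — is ((sp35,(sp43,(sp54,sp2))),sp47); its 5 tips in alphabetical order are the answer.

sp2, sp35, sp43, sp47, sp54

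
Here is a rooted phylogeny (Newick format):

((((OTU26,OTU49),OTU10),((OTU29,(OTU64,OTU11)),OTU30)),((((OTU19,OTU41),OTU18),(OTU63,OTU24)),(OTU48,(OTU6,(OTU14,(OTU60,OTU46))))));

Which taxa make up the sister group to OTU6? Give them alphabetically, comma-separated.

OTU14, OTU46, OTU60

OTU6 attaches to the tree at the node subtending (OTU6,(OTU14,(OTU60,OTU46))).
The other lineage descending from that same node — the sister group — is (OTU14,(OTU60,OTU46)); its 3 tips in alphabetical order are the answer.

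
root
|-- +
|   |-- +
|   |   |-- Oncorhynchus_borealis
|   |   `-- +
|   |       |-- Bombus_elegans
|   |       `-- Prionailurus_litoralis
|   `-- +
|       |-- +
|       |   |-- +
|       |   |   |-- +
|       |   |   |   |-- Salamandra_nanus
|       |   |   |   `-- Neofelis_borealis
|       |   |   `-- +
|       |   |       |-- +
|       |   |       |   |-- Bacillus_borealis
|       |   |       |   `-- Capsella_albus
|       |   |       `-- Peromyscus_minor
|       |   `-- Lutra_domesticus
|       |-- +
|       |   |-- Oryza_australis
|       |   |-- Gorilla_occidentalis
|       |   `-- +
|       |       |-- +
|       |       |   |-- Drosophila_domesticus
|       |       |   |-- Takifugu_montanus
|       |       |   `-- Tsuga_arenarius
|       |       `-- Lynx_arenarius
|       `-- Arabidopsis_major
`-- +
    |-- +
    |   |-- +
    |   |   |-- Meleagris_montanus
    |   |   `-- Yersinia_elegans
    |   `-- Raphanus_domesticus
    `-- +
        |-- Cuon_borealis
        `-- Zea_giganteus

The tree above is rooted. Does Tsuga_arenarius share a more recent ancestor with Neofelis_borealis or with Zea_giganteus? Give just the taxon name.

The MRCA of Tsuga_arenarius and Neofelis_borealis subtends ((((Salamandra_nanus,Neofelis_borealis),((Bacillus_borealis,Capsella_albus),Peromyscus_minor)),Lutra_domesticus),(Oryza_australis,Gorilla_occidentalis,((Drosophila_domesticus,Takifugu_montanus,Tsuga_arenarius),Lynx_arenarius)),Arabidopsis_major) (13 taxa).
The MRCA of Tsuga_arenarius and Zea_giganteus is the root, subtending the entire tree (21 taxa).
The first is nested inside the second, so Tsuga_arenarius shares a more recent common ancestor with Neofelis_borealis.

Neofelis_borealis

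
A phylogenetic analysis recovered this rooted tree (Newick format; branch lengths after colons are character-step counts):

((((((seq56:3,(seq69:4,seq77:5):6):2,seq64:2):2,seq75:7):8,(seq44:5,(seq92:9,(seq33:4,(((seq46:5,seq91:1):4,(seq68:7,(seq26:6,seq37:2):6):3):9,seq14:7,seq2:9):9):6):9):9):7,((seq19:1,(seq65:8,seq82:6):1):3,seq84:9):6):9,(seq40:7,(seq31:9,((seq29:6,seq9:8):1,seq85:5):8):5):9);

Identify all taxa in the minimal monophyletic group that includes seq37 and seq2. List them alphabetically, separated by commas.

Tracing seq37: it sits inside (seq26,seq37).
Tracing seq2: it sits inside (((seq46,seq91),(seq68,(seq26,seq37))),seq14,seq2).
The smallest clade enclosing both is (((seq46,seq91),(seq68,(seq26,seq37))),seq14,seq2); the answer is its 7 terminal taxa in alphabetical order.

seq14, seq2, seq26, seq37, seq46, seq68, seq91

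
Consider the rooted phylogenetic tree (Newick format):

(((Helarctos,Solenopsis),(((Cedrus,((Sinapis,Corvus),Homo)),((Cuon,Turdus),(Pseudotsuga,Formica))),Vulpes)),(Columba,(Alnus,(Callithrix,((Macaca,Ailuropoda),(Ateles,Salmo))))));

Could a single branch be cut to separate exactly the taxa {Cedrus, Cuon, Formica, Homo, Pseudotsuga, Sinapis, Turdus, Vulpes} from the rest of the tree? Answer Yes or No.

The MRCA of the listed taxa subtends (((Cedrus,((Sinapis,Corvus),Homo)),((Cuon,Turdus),(Pseudotsuga,Formica))),Vulpes).
That clade also contains Corvus, which is not in the proposed group, so the group is not monophyletic.

No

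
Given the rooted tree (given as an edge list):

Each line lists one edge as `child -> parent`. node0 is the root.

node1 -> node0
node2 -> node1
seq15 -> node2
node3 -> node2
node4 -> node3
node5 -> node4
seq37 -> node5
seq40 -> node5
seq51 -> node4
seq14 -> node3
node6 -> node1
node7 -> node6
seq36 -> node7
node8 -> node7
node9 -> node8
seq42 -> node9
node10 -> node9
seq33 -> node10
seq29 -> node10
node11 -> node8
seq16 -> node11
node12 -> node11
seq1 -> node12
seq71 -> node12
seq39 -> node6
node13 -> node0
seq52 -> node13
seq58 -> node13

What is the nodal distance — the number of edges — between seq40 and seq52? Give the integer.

8

The MRCA of seq40 and seq52 is the root of the tree.
From seq40 up to that node: 6 branches. From seq52 up to the same node: 2 branches. Total: 6 + 2 = 8.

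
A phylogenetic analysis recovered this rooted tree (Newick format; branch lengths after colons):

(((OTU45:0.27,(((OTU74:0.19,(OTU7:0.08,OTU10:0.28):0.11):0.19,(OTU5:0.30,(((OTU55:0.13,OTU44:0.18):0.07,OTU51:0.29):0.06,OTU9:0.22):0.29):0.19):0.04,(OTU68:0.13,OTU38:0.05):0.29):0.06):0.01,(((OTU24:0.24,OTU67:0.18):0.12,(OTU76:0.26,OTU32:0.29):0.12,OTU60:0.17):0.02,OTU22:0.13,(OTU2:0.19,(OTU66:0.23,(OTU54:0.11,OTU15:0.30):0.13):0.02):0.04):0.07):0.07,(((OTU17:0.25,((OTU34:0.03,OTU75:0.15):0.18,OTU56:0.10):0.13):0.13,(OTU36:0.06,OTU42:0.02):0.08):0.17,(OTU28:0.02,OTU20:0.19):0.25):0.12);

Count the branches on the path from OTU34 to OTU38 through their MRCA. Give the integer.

11

The MRCA of OTU34 and OTU38 is the root of the tree.
From OTU34 up to that node: 6 branches. From OTU38 up to the same node: 5 branches. Total: 6 + 5 = 11.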